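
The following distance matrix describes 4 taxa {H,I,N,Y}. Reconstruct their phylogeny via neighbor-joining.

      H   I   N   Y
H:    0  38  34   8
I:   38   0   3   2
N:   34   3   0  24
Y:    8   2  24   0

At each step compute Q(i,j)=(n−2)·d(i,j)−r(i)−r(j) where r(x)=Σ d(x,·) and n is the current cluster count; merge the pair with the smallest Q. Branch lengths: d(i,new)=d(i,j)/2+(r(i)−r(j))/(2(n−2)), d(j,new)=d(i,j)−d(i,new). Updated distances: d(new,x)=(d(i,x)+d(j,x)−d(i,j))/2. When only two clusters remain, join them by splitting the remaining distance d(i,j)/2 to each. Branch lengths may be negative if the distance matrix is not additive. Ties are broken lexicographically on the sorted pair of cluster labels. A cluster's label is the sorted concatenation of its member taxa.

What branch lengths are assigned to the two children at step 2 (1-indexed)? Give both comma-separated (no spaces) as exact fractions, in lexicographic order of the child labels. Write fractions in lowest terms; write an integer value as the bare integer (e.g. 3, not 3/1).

iteration 1: select H,Y (d=8, Q=-98); attach at lengths (31/2, -15/2); label the merged cluster HY
  updated: d(HY,I)=16, d(HY,N)=25
iteration 2: select HY,I (d=16, Q=-44); attach at lengths (19, -3); label the merged cluster HIY
  updated: d(HIY,N)=6
iteration 3: select HIY,N (d=6); attach at lengths (3, 3); label the merged cluster HINY
final tree: (((H:31/2,Y:-15/2):19,I:-3):3,N:3)
total length: 30

19,-3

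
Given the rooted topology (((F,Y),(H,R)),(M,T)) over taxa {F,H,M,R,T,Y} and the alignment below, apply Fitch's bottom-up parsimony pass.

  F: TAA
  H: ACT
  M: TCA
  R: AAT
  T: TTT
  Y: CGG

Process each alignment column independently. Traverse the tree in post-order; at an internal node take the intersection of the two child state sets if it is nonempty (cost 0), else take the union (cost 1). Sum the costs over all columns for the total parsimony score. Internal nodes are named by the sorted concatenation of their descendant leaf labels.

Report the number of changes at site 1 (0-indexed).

4

site 0, node FY: F={T} ∪ Y={C} → {C,T} (+1)
site 0, node HR: H={A} ∩ R={A} → {A} (+0)
site 0, node FHRY: FY={C,T} ∪ HR={A} → {A,C,T} (+1)
site 0, node MT: M={T} ∩ T={T} → {T} (+0)
site 0, node FHMRTY: FHRY={A,C,T} ∩ MT={T} → {T} (+0)
site 1, node FY: F={A} ∪ Y={G} → {A,G} (+1)
site 1, node HR: H={C} ∪ R={A} → {A,C} (+1)
site 1, node FHRY: FY={A,G} ∩ HR={A,C} → {A} (+0)
site 1, node MT: M={C} ∪ T={T} → {C,T} (+1)
site 1, node FHMRTY: FHRY={A} ∪ MT={C,T} → {A,C,T} (+1)
site 2, node FY: F={A} ∪ Y={G} → {A,G} (+1)
site 2, node HR: H={T} ∩ R={T} → {T} (+0)
site 2, node FHRY: FY={A,G} ∪ HR={T} → {A,G,T} (+1)
site 2, node MT: M={A} ∪ T={T} → {A,T} (+1)
site 2, node FHMRTY: FHRY={A,G,T} ∩ MT={A,T} → {A,T} (+0)
per-site changes: [2, 4, 3]; total = 9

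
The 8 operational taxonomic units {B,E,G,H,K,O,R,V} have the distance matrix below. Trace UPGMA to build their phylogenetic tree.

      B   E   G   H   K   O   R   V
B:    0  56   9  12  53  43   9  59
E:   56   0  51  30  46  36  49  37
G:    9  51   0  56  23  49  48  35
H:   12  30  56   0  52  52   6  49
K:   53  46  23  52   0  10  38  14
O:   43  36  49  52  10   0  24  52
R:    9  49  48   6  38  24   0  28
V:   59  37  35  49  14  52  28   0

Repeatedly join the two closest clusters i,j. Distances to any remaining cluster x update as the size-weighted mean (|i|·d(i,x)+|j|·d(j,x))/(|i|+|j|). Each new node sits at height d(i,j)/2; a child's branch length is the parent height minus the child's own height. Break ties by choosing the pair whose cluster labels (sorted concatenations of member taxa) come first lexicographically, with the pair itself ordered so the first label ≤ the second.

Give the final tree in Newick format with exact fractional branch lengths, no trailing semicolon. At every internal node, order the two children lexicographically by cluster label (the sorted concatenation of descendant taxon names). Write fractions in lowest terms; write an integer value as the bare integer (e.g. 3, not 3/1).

(((B:9/2,G:9/2):89/8,(H:3,R:3):101/8):191/32,(E:119/6,((K:5,O:5):23/2,V:33/2):10/3):169/96)

step 1: merge (H,R) at d=6; branch lengths H→3, R→3; new cluster HR
  updated: d(B,HR)=21/2, d(E,HR)=79/2, d(G,HR)=52, d(HR,K)=45, d(HR,O)=38, d(HR,V)=77/2
step 2: merge (B,G) at d=9; branch lengths B→9/2, G→9/2; new cluster BG
  updated: d(BG,E)=107/2, d(BG,HR)=125/4, d(BG,K)=38, d(BG,O)=46, d(BG,V)=47
step 3: merge (K,O) at d=10; branch lengths K→5, O→5; new cluster KO
  updated: d(BG,KO)=42, d(E,KO)=41, d(HR,KO)=83/2, d(KO,V)=33
step 4: merge (BG,HR) at d=125/4; branch lengths BG→89/8, HR→101/8; new cluster BGHR
  updated: d(BGHR,E)=93/2, d(BGHR,KO)=167/4, d(BGHR,V)=171/4
step 5: merge (KO,V) at d=33; branch lengths KO→23/2, V→33/2; new cluster KOV
  updated: d(BGHR,KOV)=505/12, d(E,KOV)=119/3
step 6: merge (E,KOV) at d=119/3; branch lengths E→119/6, KOV→10/3; new cluster EKOV
  updated: d(BGHR,EKOV)=691/16
step 7: merge (BGHR,EKOV) at d=691/16; branch lengths BGHR→191/32, EKOV→169/96; new cluster BEGHKORV
final tree: (((B:9/2,G:9/2):89/8,(H:3,R:3):101/8):191/32,(E:119/6,((K:5,O:5):23/2,V:33/2):10/3):169/96)
total length: 5167/48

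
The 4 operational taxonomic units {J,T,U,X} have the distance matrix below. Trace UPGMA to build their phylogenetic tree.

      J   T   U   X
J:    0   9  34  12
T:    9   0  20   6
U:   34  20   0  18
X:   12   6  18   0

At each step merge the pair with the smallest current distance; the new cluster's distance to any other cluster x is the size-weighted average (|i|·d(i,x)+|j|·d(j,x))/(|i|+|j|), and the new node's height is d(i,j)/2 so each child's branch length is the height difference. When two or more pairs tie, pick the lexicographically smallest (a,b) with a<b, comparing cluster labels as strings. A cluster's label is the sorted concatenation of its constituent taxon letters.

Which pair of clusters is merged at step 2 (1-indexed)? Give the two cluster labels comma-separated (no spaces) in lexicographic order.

iteration 1: select T,X (d=6); attach at lengths (3, 3); label the merged cluster TX
  updated: d(J,TX)=21/2, d(TX,U)=19
iteration 2: select J,TX (d=21/2); attach at lengths (21/4, 9/4); label the merged cluster JTX
  updated: d(JTX,U)=24
iteration 3: select JTX,U (d=24); attach at lengths (27/4, 12); label the merged cluster JTUX
final tree: ((J:21/4,(T:3,X:3):9/4):27/4,U:12)
total length: 129/4

J,TX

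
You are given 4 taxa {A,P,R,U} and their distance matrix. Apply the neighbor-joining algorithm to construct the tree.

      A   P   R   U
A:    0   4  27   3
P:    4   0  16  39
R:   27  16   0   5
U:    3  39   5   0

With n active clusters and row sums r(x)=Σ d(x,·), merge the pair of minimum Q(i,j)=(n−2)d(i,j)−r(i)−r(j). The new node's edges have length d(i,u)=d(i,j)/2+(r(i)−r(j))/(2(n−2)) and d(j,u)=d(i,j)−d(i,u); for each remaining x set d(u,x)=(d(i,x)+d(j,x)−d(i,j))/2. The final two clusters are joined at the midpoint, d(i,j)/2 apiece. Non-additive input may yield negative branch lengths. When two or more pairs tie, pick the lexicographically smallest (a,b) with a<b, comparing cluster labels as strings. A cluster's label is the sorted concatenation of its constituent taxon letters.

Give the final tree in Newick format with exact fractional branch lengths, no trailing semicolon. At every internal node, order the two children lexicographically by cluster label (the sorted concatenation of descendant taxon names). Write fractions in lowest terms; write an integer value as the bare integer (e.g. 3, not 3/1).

step 1: merge (A,P) at d=4, Q=-85; branch lengths A→-17/4, P→33/4; new cluster AP
  updated: d(AP,R)=39/2, d(AP,U)=19
step 2: merge (AP,R) at d=39/2, Q=-87/2; branch lengths AP→67/4, R→11/4; new cluster APR
  updated: d(APR,U)=9/4
step 3: merge (APR,U) at d=9/4; branch lengths APR→9/8, U→9/8; new cluster APRU
final tree: (((A:-17/4,P:33/4):67/4,R:11/4):9/8,U:9/8)
total length: 103/4

(((A:-17/4,P:33/4):67/4,R:11/4):9/8,U:9/8)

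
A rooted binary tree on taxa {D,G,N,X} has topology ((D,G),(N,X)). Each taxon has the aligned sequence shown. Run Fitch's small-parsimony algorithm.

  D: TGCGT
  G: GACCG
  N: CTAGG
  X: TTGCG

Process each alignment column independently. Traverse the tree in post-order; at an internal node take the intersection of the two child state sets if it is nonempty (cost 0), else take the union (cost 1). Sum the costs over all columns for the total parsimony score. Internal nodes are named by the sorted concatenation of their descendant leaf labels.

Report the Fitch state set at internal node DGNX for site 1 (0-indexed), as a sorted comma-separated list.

A,G,T

[col 0] DG: children D:{T}, G:{G} ∪→ {G,T}; cost 1
[col 0] NX: children N:{C}, X:{T} ∪→ {C,T}; cost 1
[col 0] DGNX: children DG:{G,T}, NX:{C,T} ∩→ {T}; cost 0
[col 1] DG: children D:{G}, G:{A} ∪→ {A,G}; cost 1
[col 1] NX: children N:{T}, X:{T} ∩→ {T}; cost 0
[col 1] DGNX: children DG:{A,G}, NX:{T} ∪→ {A,G,T}; cost 1
[col 2] DG: children D:{C}, G:{C} ∩→ {C}; cost 0
[col 2] NX: children N:{A}, X:{G} ∪→ {A,G}; cost 1
[col 2] DGNX: children DG:{C}, NX:{A,G} ∪→ {A,C,G}; cost 1
[col 3] DG: children D:{G}, G:{C} ∪→ {C,G}; cost 1
[col 3] NX: children N:{G}, X:{C} ∪→ {C,G}; cost 1
[col 3] DGNX: children DG:{C,G}, NX:{C,G} ∩→ {C,G}; cost 0
[col 4] DG: children D:{T}, G:{G} ∪→ {G,T}; cost 1
[col 4] NX: children N:{G}, X:{G} ∩→ {G}; cost 0
[col 4] DGNX: children DG:{G,T}, NX:{G} ∩→ {G}; cost 0
per-site changes: [2, 2, 2, 2, 1]; total = 9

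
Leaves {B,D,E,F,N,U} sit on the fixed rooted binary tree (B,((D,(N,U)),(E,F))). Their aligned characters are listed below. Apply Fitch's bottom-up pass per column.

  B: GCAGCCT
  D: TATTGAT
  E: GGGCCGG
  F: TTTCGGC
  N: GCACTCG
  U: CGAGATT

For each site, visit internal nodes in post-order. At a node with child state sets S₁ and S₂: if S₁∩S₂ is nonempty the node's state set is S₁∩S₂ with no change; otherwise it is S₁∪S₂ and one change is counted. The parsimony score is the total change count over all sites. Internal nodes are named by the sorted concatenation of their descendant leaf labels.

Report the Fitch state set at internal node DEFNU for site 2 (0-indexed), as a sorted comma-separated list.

NU@0: {G} ∪ {C} = {C,G} (union, +1)
DNU@0: {T} ∪ {C,G} = {C,G,T} (union, +1)
EF@0: {G} ∪ {T} = {G,T} (union, +1)
DEFNU@0: {C,G,T} ∩ {G,T} = {G,T} (intersection, +0)
BDEFNU@0: {G} ∩ {G,T} = {G} (intersection, +0)
NU@1: {C} ∪ {G} = {C,G} (union, +1)
DNU@1: {A} ∪ {C,G} = {A,C,G} (union, +1)
EF@1: {G} ∪ {T} = {G,T} (union, +1)
DEFNU@1: {A,C,G} ∩ {G,T} = {G} (intersection, +0)
BDEFNU@1: {C} ∪ {G} = {C,G} (union, +1)
NU@2: {A} ∩ {A} = {A} (intersection, +0)
DNU@2: {T} ∪ {A} = {A,T} (union, +1)
EF@2: {G} ∪ {T} = {G,T} (union, +1)
DEFNU@2: {A,T} ∩ {G,T} = {T} (intersection, +0)
BDEFNU@2: {A} ∪ {T} = {A,T} (union, +1)
NU@3: {C} ∪ {G} = {C,G} (union, +1)
DNU@3: {T} ∪ {C,G} = {C,G,T} (union, +1)
EF@3: {C} ∩ {C} = {C} (intersection, +0)
DEFNU@3: {C,G,T} ∩ {C} = {C} (intersection, +0)
BDEFNU@3: {G} ∪ {C} = {C,G} (union, +1)
NU@4: {T} ∪ {A} = {A,T} (union, +1)
DNU@4: {G} ∪ {A,T} = {A,G,T} (union, +1)
EF@4: {C} ∪ {G} = {C,G} (union, +1)
DEFNU@4: {A,G,T} ∩ {C,G} = {G} (intersection, +0)
BDEFNU@4: {C} ∪ {G} = {C,G} (union, +1)
NU@5: {C} ∪ {T} = {C,T} (union, +1)
DNU@5: {A} ∪ {C,T} = {A,C,T} (union, +1)
EF@5: {G} ∩ {G} = {G} (intersection, +0)
DEFNU@5: {A,C,T} ∪ {G} = {A,C,G,T} (union, +1)
BDEFNU@5: {C} ∩ {A,C,G,T} = {C} (intersection, +0)
NU@6: {G} ∪ {T} = {G,T} (union, +1)
DNU@6: {T} ∩ {G,T} = {T} (intersection, +0)
EF@6: {G} ∪ {C} = {C,G} (union, +1)
DEFNU@6: {T} ∪ {C,G} = {C,G,T} (union, +1)
BDEFNU@6: {T} ∩ {C,G,T} = {T} (intersection, +0)
per-site changes: [3, 4, 3, 3, 4, 3, 3]; total = 23

T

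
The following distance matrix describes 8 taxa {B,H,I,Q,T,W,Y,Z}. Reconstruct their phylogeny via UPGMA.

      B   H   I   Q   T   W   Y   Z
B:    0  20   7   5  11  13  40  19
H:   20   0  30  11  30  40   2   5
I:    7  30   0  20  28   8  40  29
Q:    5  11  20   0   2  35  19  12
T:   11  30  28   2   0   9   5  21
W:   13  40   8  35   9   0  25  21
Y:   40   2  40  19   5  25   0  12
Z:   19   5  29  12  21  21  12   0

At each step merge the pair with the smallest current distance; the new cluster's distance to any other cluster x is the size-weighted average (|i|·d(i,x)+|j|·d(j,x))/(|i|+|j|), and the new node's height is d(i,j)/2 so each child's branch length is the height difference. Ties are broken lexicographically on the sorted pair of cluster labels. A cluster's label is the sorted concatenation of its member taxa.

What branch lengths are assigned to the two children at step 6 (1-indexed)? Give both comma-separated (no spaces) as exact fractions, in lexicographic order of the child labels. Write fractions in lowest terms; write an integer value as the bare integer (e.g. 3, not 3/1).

1. join H+Y (d=2) ⇒ HY; edges |H|=1, |Y|=1
  updated: d(B,HY)=30, d(HY,I)=35, d(HY,Q)=15, d(HY,T)=35/2, d(HY,W)=65/2, d(HY,Z)=17/2
2. join Q+T (d=2) ⇒ QT; edges |Q|=1, |T|=1
  updated: d(B,QT)=8, d(HY,QT)=65/4, d(I,QT)=24, d(QT,W)=22, d(QT,Z)=33/2
3. join B+I (d=7) ⇒ BI; edges |B|=7/2, |I|=7/2
  updated: d(BI,HY)=65/2, d(BI,QT)=16, d(BI,W)=21/2, d(BI,Z)=24
4. join HY+Z (d=17/2) ⇒ HYZ; edges |HY|=13/4, |Z|=17/4
  updated: d(BI,HYZ)=89/3, d(HYZ,QT)=49/3, d(HYZ,W)=86/3
5. join BI+W (d=21/2) ⇒ BIW; edges |BI|=7/4, |W|=21/4
  updated: d(BIW,HYZ)=88/3, d(BIW,QT)=18
6. join HYZ+QT (d=49/3) ⇒ HQTYZ; edges |HYZ|=47/12, |QT|=43/6
  updated: d(BIW,HQTYZ)=124/5
7. join BIW+HQTYZ (d=124/5) ⇒ BHIQTWYZ; edges |BIW|=143/20, |HQTYZ|=127/30
final tree: (((B:7/2,I:7/2):7/4,W:21/4):143/20,(((H:1,Y:1):13/4,Z:17/4):47/12,(Q:1,T:1):43/6):127/30)
total length: 1439/30

47/12,43/6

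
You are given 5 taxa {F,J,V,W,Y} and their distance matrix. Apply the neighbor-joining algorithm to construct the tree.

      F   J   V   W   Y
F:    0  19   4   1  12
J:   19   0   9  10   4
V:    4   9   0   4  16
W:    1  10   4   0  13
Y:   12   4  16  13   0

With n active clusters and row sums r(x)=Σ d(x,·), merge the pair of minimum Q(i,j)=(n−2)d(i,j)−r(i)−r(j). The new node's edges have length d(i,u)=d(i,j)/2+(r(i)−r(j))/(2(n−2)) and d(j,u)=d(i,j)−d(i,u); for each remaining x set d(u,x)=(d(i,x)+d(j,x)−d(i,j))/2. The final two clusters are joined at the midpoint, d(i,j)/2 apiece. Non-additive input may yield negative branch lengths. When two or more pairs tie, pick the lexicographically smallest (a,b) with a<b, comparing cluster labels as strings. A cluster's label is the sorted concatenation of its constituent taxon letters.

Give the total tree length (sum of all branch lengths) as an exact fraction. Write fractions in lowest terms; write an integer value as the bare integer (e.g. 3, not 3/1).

iteration 1: select J,Y (d=4, Q=-75); attach at lengths (3/2, 5/2); label the merged cluster JY
  updated: d(F,JY)=27/2, d(JY,V)=21/2, d(JY,W)=19/2
iteration 2: select F,W (d=1, Q=-31); attach at lengths (3/2, -1/2); label the merged cluster FW
  updated: d(FW,JY)=11, d(FW,V)=7/2
iteration 3: select FW,JY (d=11, Q=-25); attach at lengths (2, 9); label the merged cluster FJWY
  updated: d(FJWY,V)=3/2
iteration 4: select FJWY,V (d=3/2); attach at lengths (3/4, 3/4); label the merged cluster FJVWY
final tree: (((F:3/2,W:-1/2):2,(J:3/2,Y:5/2):9):3/4,V:3/4)
total length: 35/2

35/2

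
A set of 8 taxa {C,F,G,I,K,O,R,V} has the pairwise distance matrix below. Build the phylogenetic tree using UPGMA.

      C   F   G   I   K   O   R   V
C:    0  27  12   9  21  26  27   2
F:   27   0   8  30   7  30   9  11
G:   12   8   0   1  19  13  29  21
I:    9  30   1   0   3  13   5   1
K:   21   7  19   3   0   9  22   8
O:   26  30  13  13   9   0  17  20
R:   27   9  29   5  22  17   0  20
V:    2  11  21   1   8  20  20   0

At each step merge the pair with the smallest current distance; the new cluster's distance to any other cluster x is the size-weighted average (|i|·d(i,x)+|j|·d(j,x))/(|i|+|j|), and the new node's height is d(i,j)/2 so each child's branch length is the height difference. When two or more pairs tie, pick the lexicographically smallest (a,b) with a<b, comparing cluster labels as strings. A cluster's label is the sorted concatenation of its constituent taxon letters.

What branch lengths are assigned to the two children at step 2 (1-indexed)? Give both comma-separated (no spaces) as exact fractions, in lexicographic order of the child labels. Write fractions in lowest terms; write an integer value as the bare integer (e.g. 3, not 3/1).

1,1

1. join G+I (d=1) ⇒ GI; edges |G|=1/2, |I|=1/2
  updated: d(C,GI)=21/2, d(F,GI)=19, d(GI,K)=11, d(GI,O)=13, d(GI,R)=17, d(GI,V)=11
2. join C+V (d=2) ⇒ CV; edges |C|=1, |V|=1
  updated: d(CV,F)=19, d(CV,GI)=43/4, d(CV,K)=29/2, d(CV,O)=23, d(CV,R)=47/2
3. join F+K (d=7) ⇒ FK; edges |F|=7/2, |K|=7/2
  updated: d(CV,FK)=67/4, d(FK,GI)=15, d(FK,O)=39/2, d(FK,R)=31/2
4. join CV+GI (d=43/4) ⇒ CGIV; edges |CV|=35/8, |GI|=39/8
  updated: d(CGIV,FK)=127/8, d(CGIV,O)=18, d(CGIV,R)=81/4
5. join FK+R (d=31/2) ⇒ FKR; edges |FK|=17/4, |R|=31/4
  updated: d(CGIV,FKR)=52/3, d(FKR,O)=56/3
6. join CGIV+FKR (d=52/3) ⇒ CFGIKRV; edges |CGIV|=79/24, |FKR|=11/12
  updated: d(CFGIKRV,O)=128/7
7. join CFGIKRV+O (d=128/7) ⇒ CFGIKORV; edges |CFGIKRV|=10/21, |O|=64/7
final tree: ((((C:1,V:1):35/8,(G:1/2,I:1/2):39/8):79/24,((F:7/2,K:7/2):17/4,R:31/4):11/12):10/21,O:64/7)
total length: 7573/168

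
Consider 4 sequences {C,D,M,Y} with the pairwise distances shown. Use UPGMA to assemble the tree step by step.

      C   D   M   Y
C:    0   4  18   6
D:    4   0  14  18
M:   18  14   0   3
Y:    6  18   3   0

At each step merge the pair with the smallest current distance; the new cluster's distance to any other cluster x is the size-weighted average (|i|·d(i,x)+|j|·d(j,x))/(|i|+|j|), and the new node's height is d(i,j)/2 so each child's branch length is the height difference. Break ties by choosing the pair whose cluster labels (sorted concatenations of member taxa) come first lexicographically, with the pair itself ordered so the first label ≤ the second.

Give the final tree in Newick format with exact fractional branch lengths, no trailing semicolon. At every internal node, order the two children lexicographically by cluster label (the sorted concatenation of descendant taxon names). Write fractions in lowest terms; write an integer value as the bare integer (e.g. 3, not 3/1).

iteration 1: select M,Y (d=3); attach at lengths (3/2, 3/2); label the merged cluster MY
  updated: d(C,MY)=12, d(D,MY)=16
iteration 2: select C,D (d=4); attach at lengths (2, 2); label the merged cluster CD
  updated: d(CD,MY)=14
iteration 3: select CD,MY (d=14); attach at lengths (5, 11/2); label the merged cluster CDMY
final tree: ((C:2,D:2):5,(M:3/2,Y:3/2):11/2)
total length: 35/2

((C:2,D:2):5,(M:3/2,Y:3/2):11/2)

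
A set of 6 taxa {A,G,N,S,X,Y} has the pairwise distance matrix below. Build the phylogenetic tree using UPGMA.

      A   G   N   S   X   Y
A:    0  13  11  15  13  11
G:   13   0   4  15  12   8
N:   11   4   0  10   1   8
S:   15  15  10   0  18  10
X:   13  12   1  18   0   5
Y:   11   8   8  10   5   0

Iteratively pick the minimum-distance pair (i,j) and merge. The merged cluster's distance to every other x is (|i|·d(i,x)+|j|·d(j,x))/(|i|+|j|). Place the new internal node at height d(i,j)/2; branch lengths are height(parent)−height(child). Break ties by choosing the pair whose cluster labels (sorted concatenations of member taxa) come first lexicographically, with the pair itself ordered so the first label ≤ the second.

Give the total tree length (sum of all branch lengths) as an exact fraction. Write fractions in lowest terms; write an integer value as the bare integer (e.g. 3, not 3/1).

step 1: merge (N,X) at d=1; branch lengths N→1/2, X→1/2; new cluster NX
  updated: d(A,NX)=12, d(G,NX)=8, d(NX,S)=14, d(NX,Y)=13/2
step 2: merge (NX,Y) at d=13/2; branch lengths NX→11/4, Y→13/4; new cluster NXY
  updated: d(A,NXY)=35/3, d(G,NXY)=8, d(NXY,S)=38/3
step 3: merge (G,NXY) at d=8; branch lengths G→4, NXY→3/4; new cluster GNXY
  updated: d(A,GNXY)=12, d(GNXY,S)=53/4
step 4: merge (A,GNXY) at d=12; branch lengths A→6, GNXY→2; new cluster AGNXY
  updated: d(AGNXY,S)=68/5
step 5: merge (AGNXY,S) at d=68/5; branch lengths AGNXY→4/5, S→34/5; new cluster AGNSXY
final tree: ((A:6,(G:4,((N:1/2,X:1/2):11/4,Y:13/4):3/4):2):4/5,S:34/5)
total length: 547/20

547/20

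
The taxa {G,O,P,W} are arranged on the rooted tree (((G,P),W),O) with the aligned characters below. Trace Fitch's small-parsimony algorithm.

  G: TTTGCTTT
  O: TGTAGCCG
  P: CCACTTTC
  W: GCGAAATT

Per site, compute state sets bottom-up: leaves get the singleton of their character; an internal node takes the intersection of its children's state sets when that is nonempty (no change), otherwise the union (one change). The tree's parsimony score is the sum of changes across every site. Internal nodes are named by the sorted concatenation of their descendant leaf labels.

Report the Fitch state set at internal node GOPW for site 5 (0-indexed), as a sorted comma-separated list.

site 0, node GP: G={T} ∪ P={C} → {C,T} (+1)
site 0, node GPW: GP={C,T} ∪ W={G} → {C,G,T} (+1)
site 0, node GOPW: GPW={C,G,T} ∩ O={T} → {T} (+0)
site 1, node GP: G={T} ∪ P={C} → {C,T} (+1)
site 1, node GPW: GP={C,T} ∩ W={C} → {C} (+0)
site 1, node GOPW: GPW={C} ∪ O={G} → {C,G} (+1)
site 2, node GP: G={T} ∪ P={A} → {A,T} (+1)
site 2, node GPW: GP={A,T} ∪ W={G} → {A,G,T} (+1)
site 2, node GOPW: GPW={A,G,T} ∩ O={T} → {T} (+0)
site 3, node GP: G={G} ∪ P={C} → {C,G} (+1)
site 3, node GPW: GP={C,G} ∪ W={A} → {A,C,G} (+1)
site 3, node GOPW: GPW={A,C,G} ∩ O={A} → {A} (+0)
site 4, node GP: G={C} ∪ P={T} → {C,T} (+1)
site 4, node GPW: GP={C,T} ∪ W={A} → {A,C,T} (+1)
site 4, node GOPW: GPW={A,C,T} ∪ O={G} → {A,C,G,T} (+1)
site 5, node GP: G={T} ∩ P={T} → {T} (+0)
site 5, node GPW: GP={T} ∪ W={A} → {A,T} (+1)
site 5, node GOPW: GPW={A,T} ∪ O={C} → {A,C,T} (+1)
site 6, node GP: G={T} ∩ P={T} → {T} (+0)
site 6, node GPW: GP={T} ∩ W={T} → {T} (+0)
site 6, node GOPW: GPW={T} ∪ O={C} → {C,T} (+1)
site 7, node GP: G={T} ∪ P={C} → {C,T} (+1)
site 7, node GPW: GP={C,T} ∩ W={T} → {T} (+0)
site 7, node GOPW: GPW={T} ∪ O={G} → {G,T} (+1)
per-site changes: [2, 2, 2, 2, 3, 2, 1, 2]; total = 16

A,C,T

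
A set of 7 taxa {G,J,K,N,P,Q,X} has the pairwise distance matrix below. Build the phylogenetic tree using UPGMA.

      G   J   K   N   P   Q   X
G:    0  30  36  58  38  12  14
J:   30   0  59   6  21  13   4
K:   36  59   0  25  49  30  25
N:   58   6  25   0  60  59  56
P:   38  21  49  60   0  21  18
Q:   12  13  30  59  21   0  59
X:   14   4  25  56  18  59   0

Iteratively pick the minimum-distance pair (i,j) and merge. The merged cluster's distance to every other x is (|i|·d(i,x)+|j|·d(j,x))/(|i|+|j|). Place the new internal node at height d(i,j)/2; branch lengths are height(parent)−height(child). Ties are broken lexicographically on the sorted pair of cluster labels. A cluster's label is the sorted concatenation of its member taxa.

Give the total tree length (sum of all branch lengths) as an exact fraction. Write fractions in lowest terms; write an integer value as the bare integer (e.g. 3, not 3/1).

1. join J+X (d=4) ⇒ JX; edges |J|=2, |X|=2
  updated: d(G,JX)=22, d(JX,K)=42, d(JX,N)=31, d(JX,P)=39/2, d(JX,Q)=36
2. join G+Q (d=12) ⇒ GQ; edges |G|=6, |Q|=6
  updated: d(GQ,JX)=29, d(GQ,K)=33, d(GQ,N)=117/2, d(GQ,P)=59/2
3. join JX+P (d=39/2) ⇒ JPX; edges |JX|=31/4, |P|=39/4
  updated: d(GQ,JPX)=175/6, d(JPX,K)=133/3, d(JPX,N)=122/3
4. join K+N (d=25) ⇒ KN; edges |K|=25/2, |N|=25/2
  updated: d(GQ,KN)=183/4, d(JPX,KN)=85/2
5. join GQ+JPX (d=175/6) ⇒ GJPQX; edges |GQ|=103/12, |JPX|=29/6
  updated: d(GJPQX,KN)=219/5
6. join GJPQX+KN (d=219/5) ⇒ GJKNPQX; edges |GJPQX|=439/60, |KN|=47/5
final tree: (((G:6,Q:6):103/12,((J:2,X:2):31/4,P:39/4):29/6):439/60,(K:25/2,N:25/2):47/5)
total length: 2659/30

2659/30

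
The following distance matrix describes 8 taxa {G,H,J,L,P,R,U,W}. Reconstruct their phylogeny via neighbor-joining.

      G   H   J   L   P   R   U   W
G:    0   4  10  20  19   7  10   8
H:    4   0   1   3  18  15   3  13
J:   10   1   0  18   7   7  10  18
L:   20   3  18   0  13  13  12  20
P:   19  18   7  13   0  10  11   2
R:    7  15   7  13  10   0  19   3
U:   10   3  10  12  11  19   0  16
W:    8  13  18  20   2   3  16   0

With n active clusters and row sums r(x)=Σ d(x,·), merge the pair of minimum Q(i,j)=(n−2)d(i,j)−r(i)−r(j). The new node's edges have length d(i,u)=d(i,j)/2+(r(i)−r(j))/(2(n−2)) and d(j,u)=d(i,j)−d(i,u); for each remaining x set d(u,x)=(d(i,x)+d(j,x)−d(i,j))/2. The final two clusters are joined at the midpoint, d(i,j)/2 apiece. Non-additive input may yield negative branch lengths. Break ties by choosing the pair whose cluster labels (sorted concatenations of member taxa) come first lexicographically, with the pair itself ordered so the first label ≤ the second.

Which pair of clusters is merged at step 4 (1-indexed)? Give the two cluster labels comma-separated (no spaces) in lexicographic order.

HL,U

step 1: merge (P,W) at d=2, Q=-148; branch lengths P→1, W→1; new cluster PW
  updated: d(G,PW)=25/2, d(H,PW)=29/2, d(J,PW)=23/2, d(L,PW)=31/2, d(PW,R)=11/2, d(PW,U)=25/2
step 2: merge (PW,R) at d=11/2, Q=-111; branch lengths PW→33/10, R→11/5; new cluster PRW
  updated: d(G,PRW)=7, d(H,PRW)=12, d(J,PRW)=13/2, d(L,PRW)=23/2, d(PRW,U)=13
step 3: merge (H,L) at d=3, Q=-151/2; branch lengths H→-59/16, L→107/16; new cluster HL
  updated: d(G,HL)=21/2, d(HL,J)=8, d(HL,PRW)=41/4, d(HL,U)=6
step 4: merge (HL,U) at d=6, Q=-223/4; branch lengths HL→55/24, U→89/24; new cluster HLU
  updated: d(G,HLU)=29/4, d(HLU,J)=6, d(HLU,PRW)=69/8
step 5: merge (G,PRW) at d=7, Q=-259/8; branch lengths G→129/32, PRW→95/32; new cluster GPRW
  updated: d(GPRW,HLU)=71/16, d(GPRW,J)=19/4
step 6: merge (GPRW,HLU) at d=71/16, Q=-243/16; branch lengths GPRW→51/32, HLU→91/32; new cluster GHLPRUW
  updated: d(GHLPRUW,J)=101/32
step 7: merge (GHLPRUW,J) at d=101/32; branch lengths GHLPRUW→101/64, J→101/64; new cluster GHJLPRUW
final tree: (((G:129/32,((P:1,W:1):33/10,R:11/5):95/32):51/32,((H:-59/16,L:107/16):55/24,U:89/24):91/32):101/64,J:101/64)
total length: 995/32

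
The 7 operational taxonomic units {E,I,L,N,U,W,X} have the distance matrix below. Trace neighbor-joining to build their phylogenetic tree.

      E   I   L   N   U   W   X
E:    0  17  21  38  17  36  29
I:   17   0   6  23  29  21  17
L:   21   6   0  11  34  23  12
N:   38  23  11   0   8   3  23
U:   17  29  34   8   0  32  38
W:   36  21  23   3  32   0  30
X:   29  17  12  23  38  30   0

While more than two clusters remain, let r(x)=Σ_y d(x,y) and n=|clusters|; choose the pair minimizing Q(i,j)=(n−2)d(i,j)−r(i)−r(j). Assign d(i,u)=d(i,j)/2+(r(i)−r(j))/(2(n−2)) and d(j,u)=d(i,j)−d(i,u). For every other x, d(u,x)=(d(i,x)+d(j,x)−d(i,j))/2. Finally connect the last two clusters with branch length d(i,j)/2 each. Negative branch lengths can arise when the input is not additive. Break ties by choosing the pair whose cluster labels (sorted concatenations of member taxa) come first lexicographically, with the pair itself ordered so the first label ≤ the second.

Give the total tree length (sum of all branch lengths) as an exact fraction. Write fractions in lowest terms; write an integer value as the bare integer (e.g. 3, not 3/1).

965/16

step 1: merge (N,W) at d=3, Q=-236; branch lengths N→-12/5, W→27/5; new cluster NW
  updated: d(E,NW)=71/2, d(I,NW)=41/2, d(L,NW)=31/2, d(NW,U)=37/2, d(NW,X)=25
step 2: merge (E,U) at d=17, Q=-188; branch lengths E→51/8, U→85/8; new cluster EU
  updated: d(EU,I)=29/2, d(EU,L)=19, d(EU,NW)=37/2, d(EU,X)=25
step 3: merge (EU,NW) at d=37/2, Q=-101; branch lengths EU→53/6, NW→29/3; new cluster ENUW
  updated: d(ENUW,I)=33/4, d(ENUW,L)=8, d(ENUW,X)=63/4
step 4: merge (ENUW,I) at d=33/4, Q=-187/4; branch lengths ENUW→69/16, I→63/16; new cluster EINUW
  updated: d(EINUW,L)=23/8, d(EINUW,X)=49/4
step 5: merge (EINUW,L) at d=23/8, Q=-217/8; branch lengths EINUW→25/16, L→21/16; new cluster EILNUW
  updated: d(EILNUW,X)=171/16
step 6: merge (EILNUW,X) at d=171/16; branch lengths EILNUW→171/32, X→171/32; new cluster EILNUWX
final tree: (((((E:51/8,U:85/8):53/6,(N:-12/5,W:27/5):29/3):69/16,I:63/16):25/16,L:21/16):171/32,X:171/32)
total length: 965/16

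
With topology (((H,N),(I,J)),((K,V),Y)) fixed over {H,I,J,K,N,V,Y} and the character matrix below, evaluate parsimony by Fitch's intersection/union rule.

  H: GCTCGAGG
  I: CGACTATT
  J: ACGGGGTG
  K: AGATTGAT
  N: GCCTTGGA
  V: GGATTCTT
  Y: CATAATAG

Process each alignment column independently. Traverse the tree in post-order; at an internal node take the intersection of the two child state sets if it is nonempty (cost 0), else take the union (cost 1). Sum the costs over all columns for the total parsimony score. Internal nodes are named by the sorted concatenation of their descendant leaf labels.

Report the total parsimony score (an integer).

28

site 0, node HN: H={G} ∩ N={G} → {G} (+0)
site 0, node IJ: I={C} ∪ J={A} → {A,C} (+1)
site 0, node HIJN: HN={G} ∪ IJ={A,C} → {A,C,G} (+1)
site 0, node KV: K={A} ∪ V={G} → {A,G} (+1)
site 0, node KVY: KV={A,G} ∪ Y={C} → {A,C,G} (+1)
site 0, node HIJKNVY: HIJN={A,C,G} ∩ KVY={A,C,G} → {A,C,G} (+0)
site 1, node HN: H={C} ∩ N={C} → {C} (+0)
site 1, node IJ: I={G} ∪ J={C} → {C,G} (+1)
site 1, node HIJN: HN={C} ∩ IJ={C,G} → {C} (+0)
site 1, node KV: K={G} ∩ V={G} → {G} (+0)
site 1, node KVY: KV={G} ∪ Y={A} → {A,G} (+1)
site 1, node HIJKNVY: HIJN={C} ∪ KVY={A,G} → {A,C,G} (+1)
site 2, node HN: H={T} ∪ N={C} → {C,T} (+1)
site 2, node IJ: I={A} ∪ J={G} → {A,G} (+1)
site 2, node HIJN: HN={C,T} ∪ IJ={A,G} → {A,C,G,T} (+1)
site 2, node KV: K={A} ∩ V={A} → {A} (+0)
site 2, node KVY: KV={A} ∪ Y={T} → {A,T} (+1)
site 2, node HIJKNVY: HIJN={A,C,G,T} ∩ KVY={A,T} → {A,T} (+0)
site 3, node HN: H={C} ∪ N={T} → {C,T} (+1)
site 3, node IJ: I={C} ∪ J={G} → {C,G} (+1)
site 3, node HIJN: HN={C,T} ∩ IJ={C,G} → {C} (+0)
site 3, node KV: K={T} ∩ V={T} → {T} (+0)
site 3, node KVY: KV={T} ∪ Y={A} → {A,T} (+1)
site 3, node HIJKNVY: HIJN={C} ∪ KVY={A,T} → {A,C,T} (+1)
site 4, node HN: H={G} ∪ N={T} → {G,T} (+1)
site 4, node IJ: I={T} ∪ J={G} → {G,T} (+1)
site 4, node HIJN: HN={G,T} ∩ IJ={G,T} → {G,T} (+0)
site 4, node KV: K={T} ∩ V={T} → {T} (+0)
site 4, node KVY: KV={T} ∪ Y={A} → {A,T} (+1)
site 4, node HIJKNVY: HIJN={G,T} ∩ KVY={A,T} → {T} (+0)
site 5, node HN: H={A} ∪ N={G} → {A,G} (+1)
site 5, node IJ: I={A} ∪ J={G} → {A,G} (+1)
site 5, node HIJN: HN={A,G} ∩ IJ={A,G} → {A,G} (+0)
site 5, node KV: K={G} ∪ V={C} → {C,G} (+1)
site 5, node KVY: KV={C,G} ∪ Y={T} → {C,G,T} (+1)
site 5, node HIJKNVY: HIJN={A,G} ∩ KVY={C,G,T} → {G} (+0)
site 6, node HN: H={G} ∩ N={G} → {G} (+0)
site 6, node IJ: I={T} ∩ J={T} → {T} (+0)
site 6, node HIJN: HN={G} ∪ IJ={T} → {G,T} (+1)
site 6, node KV: K={A} ∪ V={T} → {A,T} (+1)
site 6, node KVY: KV={A,T} ∩ Y={A} → {A} (+0)
site 6, node HIJKNVY: HIJN={G,T} ∪ KVY={A} → {A,G,T} (+1)
site 7, node HN: H={G} ∪ N={A} → {A,G} (+1)
site 7, node IJ: I={T} ∪ J={G} → {G,T} (+1)
site 7, node HIJN: HN={A,G} ∩ IJ={G,T} → {G} (+0)
site 7, node KV: K={T} ∩ V={T} → {T} (+0)
site 7, node KVY: KV={T} ∪ Y={G} → {G,T} (+1)
site 7, node HIJKNVY: HIJN={G} ∩ KVY={G,T} → {G} (+0)
per-site changes: [4, 3, 4, 4, 3, 4, 3, 3]; total = 28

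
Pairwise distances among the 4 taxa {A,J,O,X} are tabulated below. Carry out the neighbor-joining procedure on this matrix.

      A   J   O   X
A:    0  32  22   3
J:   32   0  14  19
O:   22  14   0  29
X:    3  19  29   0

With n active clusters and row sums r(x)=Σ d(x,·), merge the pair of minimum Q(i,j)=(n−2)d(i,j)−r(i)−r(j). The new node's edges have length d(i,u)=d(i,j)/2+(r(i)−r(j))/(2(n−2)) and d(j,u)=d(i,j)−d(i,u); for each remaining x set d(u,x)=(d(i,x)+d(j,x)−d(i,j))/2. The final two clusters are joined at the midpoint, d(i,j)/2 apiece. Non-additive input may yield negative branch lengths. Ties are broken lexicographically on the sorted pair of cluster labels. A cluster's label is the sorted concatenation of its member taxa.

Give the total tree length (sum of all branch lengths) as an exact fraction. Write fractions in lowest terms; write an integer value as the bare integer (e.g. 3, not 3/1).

34

iteration 1: select A,X (d=3, Q=-102); attach at lengths (3, 0); label the merged cluster AX
  updated: d(AX,J)=24, d(AX,O)=24
iteration 2: select AX,J (d=24, Q=-62); attach at lengths (17, 7); label the merged cluster AJX
  updated: d(AJX,O)=7
iteration 3: select AJX,O (d=7); attach at lengths (7/2, 7/2); label the merged cluster AJOX
final tree: (((A:3,X:0):17,J:7):7/2,O:7/2)
total length: 34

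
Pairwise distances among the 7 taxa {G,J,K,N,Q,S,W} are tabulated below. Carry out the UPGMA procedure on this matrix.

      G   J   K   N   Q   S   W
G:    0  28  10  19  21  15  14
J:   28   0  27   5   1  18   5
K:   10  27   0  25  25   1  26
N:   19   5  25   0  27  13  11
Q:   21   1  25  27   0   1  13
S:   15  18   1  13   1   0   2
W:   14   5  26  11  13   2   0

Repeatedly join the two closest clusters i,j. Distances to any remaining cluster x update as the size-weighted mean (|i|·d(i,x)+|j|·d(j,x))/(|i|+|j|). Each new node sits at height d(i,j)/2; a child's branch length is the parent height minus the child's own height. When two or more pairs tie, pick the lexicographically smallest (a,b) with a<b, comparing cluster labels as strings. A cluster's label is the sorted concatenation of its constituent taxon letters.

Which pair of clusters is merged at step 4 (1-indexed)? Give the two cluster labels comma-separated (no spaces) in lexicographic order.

1. join J+Q (d=1) ⇒ JQ; edges |J|=1/2, |Q|=1/2
  updated: d(G,JQ)=49/2, d(JQ,K)=26, d(JQ,N)=16, d(JQ,S)=19/2, d(JQ,W)=9
2. join K+S (d=1) ⇒ KS; edges |K|=1/2, |S|=1/2
  updated: d(G,KS)=25/2, d(JQ,KS)=71/4, d(KS,N)=19, d(KS,W)=14
3. join JQ+W (d=9) ⇒ JQW; edges |JQ|=4, |W|=9/2
  updated: d(G,JQW)=21, d(JQW,KS)=33/2, d(JQW,N)=43/3
4. join G+KS (d=25/2) ⇒ GKS; edges |G|=25/4, |KS|=23/4
  updated: d(GKS,JQW)=18, d(GKS,N)=19
5. join JQW+N (d=43/3) ⇒ JNQW; edges |JQW|=8/3, |N|=43/6
  updated: d(GKS,JNQW)=73/4
6. join GKS+JNQW (d=73/4) ⇒ GJKNQSW; edges |GKS|=23/8, |JNQW|=47/24
final tree: ((G:25/4,(K:1/2,S:1/2):23/4):23/8,(((J:1/2,Q:1/2):4,W:9/2):8/3,N:43/6):47/24)
total length: 223/6

G,KS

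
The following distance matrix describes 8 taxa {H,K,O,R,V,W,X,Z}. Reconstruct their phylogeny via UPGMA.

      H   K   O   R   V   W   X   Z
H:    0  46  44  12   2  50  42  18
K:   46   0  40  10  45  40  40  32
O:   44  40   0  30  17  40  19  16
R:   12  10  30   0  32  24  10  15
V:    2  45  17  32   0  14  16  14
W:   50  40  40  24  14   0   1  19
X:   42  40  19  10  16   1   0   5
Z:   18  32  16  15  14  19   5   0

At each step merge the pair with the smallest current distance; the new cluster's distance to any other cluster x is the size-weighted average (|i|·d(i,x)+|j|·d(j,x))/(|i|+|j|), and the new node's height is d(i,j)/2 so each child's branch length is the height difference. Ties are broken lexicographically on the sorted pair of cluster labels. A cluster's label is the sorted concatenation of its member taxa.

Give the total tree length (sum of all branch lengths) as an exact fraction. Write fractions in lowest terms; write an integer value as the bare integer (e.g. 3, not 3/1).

step 1: merge (W,X) at d=1; branch lengths W→1/2, X→1/2; new cluster WX
  updated: d(H,WX)=46, d(K,WX)=40, d(O,WX)=59/2, d(R,WX)=17, d(V,WX)=15, d(WX,Z)=12
step 2: merge (H,V) at d=2; branch lengths H→1, V→1; new cluster HV
  updated: d(HV,K)=91/2, d(HV,O)=61/2, d(HV,R)=22, d(HV,WX)=61/2, d(HV,Z)=16
step 3: merge (K,R) at d=10; branch lengths K→5, R→5; new cluster KR
  updated: d(HV,KR)=135/4, d(KR,O)=35, d(KR,WX)=57/2, d(KR,Z)=47/2
step 4: merge (WX,Z) at d=12; branch lengths WX→11/2, Z→6; new cluster WXZ
  updated: d(HV,WXZ)=77/3, d(KR,WXZ)=161/6, d(O,WXZ)=25
step 5: merge (O,WXZ) at d=25; branch lengths O→25/2, WXZ→13/2; new cluster OWXZ
  updated: d(HV,OWXZ)=215/8, d(KR,OWXZ)=231/8
step 6: merge (HV,OWXZ) at d=215/8; branch lengths HV→199/16, OWXZ→15/16; new cluster HOVWXZ
  updated: d(HOVWXZ,KR)=61/2
step 7: merge (HOVWXZ,KR) at d=61/2; branch lengths HOVWXZ→29/16, KR→41/4; new cluster HKORVWXZ
final tree: (((H:1,V:1):199/16,(O:25/2,((W:1/2,X:1/2):11/2,Z:6):13/2):15/16):29/16,(K:5,R:5):41/4)
total length: 1103/16

1103/16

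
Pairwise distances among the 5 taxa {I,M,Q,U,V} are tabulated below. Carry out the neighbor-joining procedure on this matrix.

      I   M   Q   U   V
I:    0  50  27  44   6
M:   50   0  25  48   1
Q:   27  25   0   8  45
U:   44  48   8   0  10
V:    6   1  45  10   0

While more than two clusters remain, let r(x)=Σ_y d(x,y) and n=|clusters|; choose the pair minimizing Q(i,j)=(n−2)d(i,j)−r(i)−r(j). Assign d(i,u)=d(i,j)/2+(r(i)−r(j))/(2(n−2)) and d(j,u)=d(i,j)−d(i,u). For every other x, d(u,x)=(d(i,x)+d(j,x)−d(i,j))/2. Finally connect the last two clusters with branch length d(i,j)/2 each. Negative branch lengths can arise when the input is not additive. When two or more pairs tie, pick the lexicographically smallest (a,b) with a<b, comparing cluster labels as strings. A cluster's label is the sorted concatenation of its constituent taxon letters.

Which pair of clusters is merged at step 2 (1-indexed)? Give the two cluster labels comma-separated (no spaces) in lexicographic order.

step 1: merge (Q,U) at d=8, Q=-191; branch lengths Q→19/6, U→29/6; new cluster QU
  updated: d(I,QU)=63/2, d(M,QU)=65/2, d(QU,V)=47/2
step 2: merge (I,QU) at d=63/2, Q=-112; branch lengths I→63/4, QU→63/4; new cluster IQU
  updated: d(IQU,M)=51/2, d(IQU,V)=-1
step 3: merge (IQU,M) at d=51/2, Q=-51/2; branch lengths IQU→47/4, M→55/4; new cluster IMQU
  updated: d(IMQU,V)=-51/4
step 4: merge (IMQU,V) at d=-51/4; branch lengths IMQU→-51/8, V→-51/8; new cluster IMQUV
final tree: (((I:63/4,(Q:19/6,U:29/6):63/4):47/4,M:55/4):-51/8,V:-51/8)
total length: 209/4

I,QU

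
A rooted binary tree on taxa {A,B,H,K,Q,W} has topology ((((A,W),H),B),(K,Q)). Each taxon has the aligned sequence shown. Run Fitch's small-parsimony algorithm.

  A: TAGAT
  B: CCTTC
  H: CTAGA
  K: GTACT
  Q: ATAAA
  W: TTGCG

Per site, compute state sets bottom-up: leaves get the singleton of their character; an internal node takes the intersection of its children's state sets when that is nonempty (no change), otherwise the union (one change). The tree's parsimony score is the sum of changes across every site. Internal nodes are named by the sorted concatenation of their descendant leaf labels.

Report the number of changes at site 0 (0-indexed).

[col 0] AW: children A:{T}, W:{T} ∩→ {T}; cost 0
[col 0] AHW: children AW:{T}, H:{C} ∪→ {C,T}; cost 1
[col 0] ABHW: children AHW:{C,T}, B:{C} ∩→ {C}; cost 0
[col 0] KQ: children K:{G}, Q:{A} ∪→ {A,G}; cost 1
[col 0] ABHKQW: children ABHW:{C}, KQ:{A,G} ∪→ {A,C,G}; cost 1
[col 1] AW: children A:{A}, W:{T} ∪→ {A,T}; cost 1
[col 1] AHW: children AW:{A,T}, H:{T} ∩→ {T}; cost 0
[col 1] ABHW: children AHW:{T}, B:{C} ∪→ {C,T}; cost 1
[col 1] KQ: children K:{T}, Q:{T} ∩→ {T}; cost 0
[col 1] ABHKQW: children ABHW:{C,T}, KQ:{T} ∩→ {T}; cost 0
[col 2] AW: children A:{G}, W:{G} ∩→ {G}; cost 0
[col 2] AHW: children AW:{G}, H:{A} ∪→ {A,G}; cost 1
[col 2] ABHW: children AHW:{A,G}, B:{T} ∪→ {A,G,T}; cost 1
[col 2] KQ: children K:{A}, Q:{A} ∩→ {A}; cost 0
[col 2] ABHKQW: children ABHW:{A,G,T}, KQ:{A} ∩→ {A}; cost 0
[col 3] AW: children A:{A}, W:{C} ∪→ {A,C}; cost 1
[col 3] AHW: children AW:{A,C}, H:{G} ∪→ {A,C,G}; cost 1
[col 3] ABHW: children AHW:{A,C,G}, B:{T} ∪→ {A,C,G,T}; cost 1
[col 3] KQ: children K:{C}, Q:{A} ∪→ {A,C}; cost 1
[col 3] ABHKQW: children ABHW:{A,C,G,T}, KQ:{A,C} ∩→ {A,C}; cost 0
[col 4] AW: children A:{T}, W:{G} ∪→ {G,T}; cost 1
[col 4] AHW: children AW:{G,T}, H:{A} ∪→ {A,G,T}; cost 1
[col 4] ABHW: children AHW:{A,G,T}, B:{C} ∪→ {A,C,G,T}; cost 1
[col 4] KQ: children K:{T}, Q:{A} ∪→ {A,T}; cost 1
[col 4] ABHKQW: children ABHW:{A,C,G,T}, KQ:{A,T} ∩→ {A,T}; cost 0
per-site changes: [3, 2, 2, 4, 4]; total = 15

3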